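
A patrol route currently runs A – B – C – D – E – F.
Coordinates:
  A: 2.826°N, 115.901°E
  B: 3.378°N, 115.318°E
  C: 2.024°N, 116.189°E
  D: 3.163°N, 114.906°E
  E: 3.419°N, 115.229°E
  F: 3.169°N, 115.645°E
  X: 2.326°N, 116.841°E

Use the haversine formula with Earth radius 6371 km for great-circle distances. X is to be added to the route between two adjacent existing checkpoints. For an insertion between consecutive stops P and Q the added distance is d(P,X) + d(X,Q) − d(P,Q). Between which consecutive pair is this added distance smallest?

Added distance for inserting X between each consecutive pair:
A–B: 234.7 km
B–C: 106.5 km
C–D: 123.4 km
D–E: 404.8 km
E–F: 325.1 km
Smallest added distance is 106.5 km, inserting between B and C.

between B and C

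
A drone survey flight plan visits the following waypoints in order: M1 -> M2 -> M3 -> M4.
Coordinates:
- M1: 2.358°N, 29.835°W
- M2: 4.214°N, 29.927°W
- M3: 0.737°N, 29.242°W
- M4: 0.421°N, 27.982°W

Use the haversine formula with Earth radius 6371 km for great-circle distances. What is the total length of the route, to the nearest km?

Leg distances:
M1→M2: 206.6 km  (cumulative 206.6 km)
M2→M3: 394.0 km  (cumulative 600.7 km)
M3→M4: 144.4 km  (cumulative 745.1 km)
Total route length ≈ 745 km.

745 km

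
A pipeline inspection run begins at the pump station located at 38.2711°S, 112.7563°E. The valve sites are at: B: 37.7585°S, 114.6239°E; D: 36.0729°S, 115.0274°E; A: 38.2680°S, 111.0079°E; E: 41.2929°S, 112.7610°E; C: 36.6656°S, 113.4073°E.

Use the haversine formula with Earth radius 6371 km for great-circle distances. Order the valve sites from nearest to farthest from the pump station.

A, B, C, D, E

Distances from the pump station:
A 38.2680°S, 111.0079°E: 152.6 km
B 37.7585°S, 114.6239°E: 173.3 km
C 36.6656°S, 113.4073°E: 187.5 km
D 36.0729°S, 115.0274°E: 316.6 km
E 41.2929°S, 112.7610°E: 336.0 km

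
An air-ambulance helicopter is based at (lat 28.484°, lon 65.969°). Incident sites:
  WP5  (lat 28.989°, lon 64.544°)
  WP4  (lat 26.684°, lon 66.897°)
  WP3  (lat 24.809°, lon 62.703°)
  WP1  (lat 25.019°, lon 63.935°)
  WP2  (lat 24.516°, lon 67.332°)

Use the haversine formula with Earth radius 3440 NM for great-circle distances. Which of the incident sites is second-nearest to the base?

WP4

Distance to each, sorted:
WP5: 80.9 NM
WP4: 118.8 NM
WP1: 234.9 NM
WP2: 249.2 NM
WP3: 281.7 NM
The second-nearest is WP4 at 118.8 NM.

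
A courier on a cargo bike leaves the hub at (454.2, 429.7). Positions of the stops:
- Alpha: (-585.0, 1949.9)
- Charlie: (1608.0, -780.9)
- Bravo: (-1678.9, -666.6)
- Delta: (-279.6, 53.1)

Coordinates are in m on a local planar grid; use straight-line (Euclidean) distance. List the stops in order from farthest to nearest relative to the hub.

Distances from the hub:
Bravo (-1678.9, -666.6): 2398.3 m
Alpha (-585.0, 1949.9): 1841.5 m
Charlie (1608.0, -780.9): 1672.4 m
Delta (-279.6, 53.1): 824.8 m

Bravo, Alpha, Charlie, Delta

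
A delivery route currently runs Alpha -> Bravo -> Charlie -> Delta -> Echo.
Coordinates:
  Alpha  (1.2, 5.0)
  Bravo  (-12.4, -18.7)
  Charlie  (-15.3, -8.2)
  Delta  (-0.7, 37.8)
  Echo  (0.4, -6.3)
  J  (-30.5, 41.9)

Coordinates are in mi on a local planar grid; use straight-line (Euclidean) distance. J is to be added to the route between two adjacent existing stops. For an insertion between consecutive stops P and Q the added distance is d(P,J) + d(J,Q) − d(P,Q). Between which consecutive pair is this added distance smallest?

between Charlie and Delta

Added distance for inserting J between each consecutive pair:
Alpha–Bravo: 84.6 mi
Bravo–Charlie: 104.7 mi
Charlie–Delta: 34.2 mi
Delta–Echo: 43.2 mi
Smallest added distance is 34.2 mi, inserting between Charlie and Delta.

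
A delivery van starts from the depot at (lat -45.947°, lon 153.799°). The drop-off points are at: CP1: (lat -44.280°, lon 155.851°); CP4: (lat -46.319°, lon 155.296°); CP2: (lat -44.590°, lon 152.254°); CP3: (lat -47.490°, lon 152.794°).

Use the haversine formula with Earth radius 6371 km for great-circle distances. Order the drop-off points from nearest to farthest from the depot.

Distances from the depot:
CP4 (lat -46.319°, lon 155.296°): 122.5 km
CP3 (lat -47.490°, lon 152.794°): 187.9 km
CP2 (lat -44.590°, lon 152.254°): 193.3 km
CP1 (lat -44.280°, lon 155.851°): 245.5 km

CP4, CP3, CP2, CP1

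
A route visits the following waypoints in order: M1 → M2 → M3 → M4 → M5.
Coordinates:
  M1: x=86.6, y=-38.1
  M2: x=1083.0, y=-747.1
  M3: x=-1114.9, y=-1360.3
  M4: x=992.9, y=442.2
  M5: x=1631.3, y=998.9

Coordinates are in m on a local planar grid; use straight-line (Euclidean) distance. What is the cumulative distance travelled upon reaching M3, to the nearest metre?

3505 m

Leg distances:
M1→M2: 1222.9 m  (cumulative 1222.9 m)
M2→M3: 2281.8 m  (cumulative 3504.7 m)
Cumulative distance at M3 ≈ 3505 m.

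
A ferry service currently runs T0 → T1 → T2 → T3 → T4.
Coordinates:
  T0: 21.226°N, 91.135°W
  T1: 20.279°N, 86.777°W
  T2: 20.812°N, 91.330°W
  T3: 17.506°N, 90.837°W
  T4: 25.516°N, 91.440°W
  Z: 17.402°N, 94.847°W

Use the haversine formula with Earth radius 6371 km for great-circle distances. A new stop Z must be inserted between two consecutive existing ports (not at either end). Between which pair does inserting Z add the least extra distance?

between T3 and T4

Added distance for inserting Z between each consecutive pair:
T0–T1: 1018.7 km
T1–T2: 959.0 km
T2–T3: 583.7 km
T3–T4: 501.2 km
Smallest added distance is 501.2 km, inserting between T3 and T4.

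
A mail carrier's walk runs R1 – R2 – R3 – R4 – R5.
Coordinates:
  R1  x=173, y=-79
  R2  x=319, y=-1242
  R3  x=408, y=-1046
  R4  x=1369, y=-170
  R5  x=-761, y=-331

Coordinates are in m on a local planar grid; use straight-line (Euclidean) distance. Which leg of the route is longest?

R4–R5

Leg distances:
R1→R2: 1172.1 m
R2→R3: 215.3 m
R3→R4: 1300.3 m
R4→R5: 2136.1 m
The longest leg is R4–R5 at 2136.1 m.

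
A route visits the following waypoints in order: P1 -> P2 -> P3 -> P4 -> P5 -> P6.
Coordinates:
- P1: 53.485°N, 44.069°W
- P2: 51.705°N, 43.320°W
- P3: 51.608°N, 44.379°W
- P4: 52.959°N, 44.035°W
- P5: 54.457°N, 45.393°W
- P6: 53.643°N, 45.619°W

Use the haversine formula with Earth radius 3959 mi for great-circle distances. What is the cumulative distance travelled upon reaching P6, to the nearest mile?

442 mi

Leg distances:
P1→P2: 126.9 mi  (cumulative 126.9 mi)
P2→P3: 45.9 mi  (cumulative 172.8 mi)
P3→P4: 94.5 mi  (cumulative 267.3 mi)
P4→P5: 117.5 mi  (cumulative 384.8 mi)
P5→P6: 57.0 mi  (cumulative 441.8 mi)
Cumulative distance at P6 ≈ 442 mi.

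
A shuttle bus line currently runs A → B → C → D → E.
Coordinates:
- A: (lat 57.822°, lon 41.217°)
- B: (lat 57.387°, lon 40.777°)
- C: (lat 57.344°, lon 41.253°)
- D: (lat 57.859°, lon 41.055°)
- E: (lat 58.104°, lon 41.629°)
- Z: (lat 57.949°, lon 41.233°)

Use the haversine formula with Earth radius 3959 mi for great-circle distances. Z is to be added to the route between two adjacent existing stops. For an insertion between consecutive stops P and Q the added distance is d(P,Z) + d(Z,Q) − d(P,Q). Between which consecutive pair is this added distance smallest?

Added distance for inserting Z between each consecutive pair:
A–B: 16.9 mi
B–C: 66.2 mi
C–D: 14.5 mi
D–E: 0.0 mi
Smallest added distance is 0.0 mi, inserting between D and E.

between D and E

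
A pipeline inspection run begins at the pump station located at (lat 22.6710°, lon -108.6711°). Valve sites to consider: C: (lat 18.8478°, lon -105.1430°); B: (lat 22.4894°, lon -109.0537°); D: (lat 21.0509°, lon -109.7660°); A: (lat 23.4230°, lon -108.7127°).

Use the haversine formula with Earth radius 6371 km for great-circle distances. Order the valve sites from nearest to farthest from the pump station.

Computing each great-circle distance from (lat 22.6710°, lon -108.6711°):
B (lat 22.4894°, lon -109.0537°): 44.2 km
A (lat 23.4230°, lon -108.7127°): 83.7 km
D (lat 21.0509°, lon -109.7660°): 212.6 km
C (lat 18.8478°, lon -105.1430°): 561.4 km

B, A, D, C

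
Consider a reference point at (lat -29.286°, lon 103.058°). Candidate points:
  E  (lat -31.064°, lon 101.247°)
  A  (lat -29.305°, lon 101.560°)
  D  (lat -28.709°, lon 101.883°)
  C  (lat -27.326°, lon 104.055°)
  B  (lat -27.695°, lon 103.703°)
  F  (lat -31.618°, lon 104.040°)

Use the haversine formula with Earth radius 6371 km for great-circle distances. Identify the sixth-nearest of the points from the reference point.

F

Distance to each, sorted:
D: 131.1 km
A: 145.3 km
B: 187.8 km
C: 238.8 km
E: 263.4 km
F: 275.9 km
The sixth-nearest is F at 275.9 km.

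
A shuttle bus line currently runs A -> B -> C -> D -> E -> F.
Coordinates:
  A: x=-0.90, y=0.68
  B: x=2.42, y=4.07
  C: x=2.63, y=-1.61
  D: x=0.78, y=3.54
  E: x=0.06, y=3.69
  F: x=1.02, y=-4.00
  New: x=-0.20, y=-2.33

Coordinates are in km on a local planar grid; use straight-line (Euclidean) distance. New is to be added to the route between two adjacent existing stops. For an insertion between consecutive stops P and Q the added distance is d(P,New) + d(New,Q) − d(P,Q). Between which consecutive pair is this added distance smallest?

between E and F

Added distance for inserting New between each consecutive pair:
A–B: 5.3 km
B–C: 4.2 km
C–D: 3.4 km
D–E: 11.2 km
E–F: 0.3 km
Smallest added distance is 0.3 km, inserting between E and F.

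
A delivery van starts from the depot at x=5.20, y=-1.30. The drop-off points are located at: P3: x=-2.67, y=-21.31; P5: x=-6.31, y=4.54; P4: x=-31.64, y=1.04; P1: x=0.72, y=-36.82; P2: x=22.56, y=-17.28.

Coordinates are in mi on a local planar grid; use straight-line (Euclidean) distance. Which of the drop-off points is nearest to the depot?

Distances from the depot (x=5.20, y=-1.30):
P5: 12.9 mi
P3: 21.5 mi
P2: 23.6 mi
P1: 35.8 mi
P4: 36.9 mi
The nearest is P5 at 12.9 mi.

P5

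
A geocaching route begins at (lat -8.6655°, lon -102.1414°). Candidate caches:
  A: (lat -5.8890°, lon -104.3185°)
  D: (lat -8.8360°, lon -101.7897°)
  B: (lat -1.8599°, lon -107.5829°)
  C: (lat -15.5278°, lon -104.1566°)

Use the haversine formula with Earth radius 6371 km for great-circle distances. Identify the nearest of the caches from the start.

Distances from the start ((lat -8.6655°, lon -102.1414°)):
D: 43.1 km
A: 391.1 km
C: 793.8 km
B: 967.1 km
The nearest is D at 43.1 km.

D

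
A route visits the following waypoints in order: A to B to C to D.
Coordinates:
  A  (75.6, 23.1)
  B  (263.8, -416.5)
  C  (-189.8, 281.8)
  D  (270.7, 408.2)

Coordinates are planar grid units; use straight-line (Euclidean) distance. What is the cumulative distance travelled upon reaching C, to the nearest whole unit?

Leg distances:
A→B: 478.2  (cumulative 478.2)
B→C: 832.7  (cumulative 1310.9)
Cumulative distance at C ≈ 1311.

1311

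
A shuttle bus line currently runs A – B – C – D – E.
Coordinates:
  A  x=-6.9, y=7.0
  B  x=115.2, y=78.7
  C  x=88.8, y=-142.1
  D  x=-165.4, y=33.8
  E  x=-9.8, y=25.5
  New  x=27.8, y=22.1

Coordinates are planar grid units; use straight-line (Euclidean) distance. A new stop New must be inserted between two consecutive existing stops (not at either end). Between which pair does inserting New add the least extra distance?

between A and B

Added distance for inserting New between each consecutive pair:
A–B: 0.4
B–C: 56.9
C–D: 59.6
D–E: 75.5
Smallest added distance is 0.4, inserting between A and B.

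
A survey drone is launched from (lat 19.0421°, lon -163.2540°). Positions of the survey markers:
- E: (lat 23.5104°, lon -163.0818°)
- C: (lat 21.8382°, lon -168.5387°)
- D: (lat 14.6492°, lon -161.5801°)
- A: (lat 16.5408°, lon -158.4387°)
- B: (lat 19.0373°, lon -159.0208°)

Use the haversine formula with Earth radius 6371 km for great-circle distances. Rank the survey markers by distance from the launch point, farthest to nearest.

C, A, D, E, B

Distances from the launch point:
C (lat 21.8382°, lon -168.5387°): 632.3 km
A (lat 16.5408°, lon -158.4387°): 580.7 km
D (lat 14.6492°, lon -161.5801°): 519.9 km
E (lat 23.5104°, lon -163.0818°): 497.2 km
B (lat 19.0373°, lon -159.0208°): 444.9 km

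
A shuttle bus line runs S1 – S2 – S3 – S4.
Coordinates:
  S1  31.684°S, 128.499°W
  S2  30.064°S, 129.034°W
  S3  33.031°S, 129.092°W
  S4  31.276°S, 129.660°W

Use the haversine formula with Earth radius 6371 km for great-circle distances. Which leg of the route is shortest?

Leg distances:
S1→S2: 187.2 km
S2→S3: 330.0 km
S3→S4: 202.3 km
The shortest leg is S1–S2 at 187.2 km.

S1–S2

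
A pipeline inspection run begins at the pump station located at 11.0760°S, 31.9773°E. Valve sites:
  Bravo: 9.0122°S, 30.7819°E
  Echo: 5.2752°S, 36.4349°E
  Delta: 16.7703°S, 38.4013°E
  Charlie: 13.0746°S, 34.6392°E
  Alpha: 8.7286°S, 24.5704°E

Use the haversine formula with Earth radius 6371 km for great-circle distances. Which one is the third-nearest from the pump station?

Distances from the pump station (11.0760°S, 31.9773°E):
Bravo: 264.2 km
Charlie: 364.9 km
Echo: 810.3 km
Alpha: 852.2 km
Delta: 938.7 km
The third-nearest is Echo at 810.3 km.

Echo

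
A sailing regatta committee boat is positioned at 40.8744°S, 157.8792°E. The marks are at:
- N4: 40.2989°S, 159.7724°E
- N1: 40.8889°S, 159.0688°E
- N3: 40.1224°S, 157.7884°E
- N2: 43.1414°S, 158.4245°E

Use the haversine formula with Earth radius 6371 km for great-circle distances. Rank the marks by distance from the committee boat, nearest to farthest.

N3, N1, N4, N2

Distances from the committee boat:
N3 40.1224°S, 157.7884°E: 84.0 km
N1 40.8889°S, 159.0688°E: 100.0 km
N4 40.2989°S, 159.7724°E: 172.2 km
N2 43.1414°S, 158.4245°E: 256.1 km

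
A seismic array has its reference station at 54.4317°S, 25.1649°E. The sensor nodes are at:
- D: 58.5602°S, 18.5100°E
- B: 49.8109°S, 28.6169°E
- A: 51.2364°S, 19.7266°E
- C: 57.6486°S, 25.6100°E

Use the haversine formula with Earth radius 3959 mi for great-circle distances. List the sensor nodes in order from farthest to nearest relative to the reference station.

Distances from the reference station:
D 58.5602°S, 18.5100°E: 381.5 mi
B 49.8109°S, 28.6169°E: 351.2 mi
A 51.2364°S, 19.7266°E: 316.5 mi
C 57.6486°S, 25.6100°E: 222.9 mi

D, B, A, C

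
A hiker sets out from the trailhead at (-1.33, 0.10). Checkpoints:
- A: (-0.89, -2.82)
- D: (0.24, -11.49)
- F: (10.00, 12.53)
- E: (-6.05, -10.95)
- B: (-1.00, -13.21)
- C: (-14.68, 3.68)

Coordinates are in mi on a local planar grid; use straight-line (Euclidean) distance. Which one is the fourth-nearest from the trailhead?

B

Distances from the trailhead ((-1.33, 0.10)):
A: 3.0 mi
D: 11.7 mi
E: 12.0 mi
B: 13.3 mi
C: 13.8 mi
F: 16.8 mi
The fourth-nearest is B at 13.3 mi.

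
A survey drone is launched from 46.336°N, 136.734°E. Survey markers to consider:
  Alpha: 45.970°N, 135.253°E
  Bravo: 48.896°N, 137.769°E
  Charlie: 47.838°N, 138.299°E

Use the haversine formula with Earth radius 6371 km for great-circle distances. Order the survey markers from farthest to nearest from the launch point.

Bravo, Charlie, Alpha

Distance from the launch point at 46.336°N, 136.734°E to each:
Bravo 48.896°N, 137.769°E: 295.0 km
Charlie 47.838°N, 138.299°E: 204.8 km
Alpha 45.970°N, 135.253°E: 121.1 km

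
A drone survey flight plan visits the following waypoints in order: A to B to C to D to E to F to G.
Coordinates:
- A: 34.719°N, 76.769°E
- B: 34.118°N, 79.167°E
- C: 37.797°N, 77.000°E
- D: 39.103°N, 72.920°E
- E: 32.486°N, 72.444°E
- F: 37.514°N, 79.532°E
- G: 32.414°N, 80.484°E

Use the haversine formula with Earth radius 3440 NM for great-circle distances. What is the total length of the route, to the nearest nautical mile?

1745 NM

Leg distances:
A→B: 124.1 NM  (cumulative 124.1 NM)
B→C: 244.7 NM  (cumulative 368.8 NM)
C→D: 207.2 NM  (cumulative 576.0 NM)
D→E: 398.0 NM  (cumulative 974.0 NM)
E→F: 460.9 NM  (cumulative 1434.9 NM)
F→G: 309.8 NM  (cumulative 1744.6 NM)
Total route length ≈ 1745 NM.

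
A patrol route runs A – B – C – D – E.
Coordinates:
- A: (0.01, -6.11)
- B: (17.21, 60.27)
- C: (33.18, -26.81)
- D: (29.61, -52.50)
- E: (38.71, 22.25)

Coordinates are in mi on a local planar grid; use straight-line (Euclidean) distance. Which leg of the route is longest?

B–C

Leg distances:
A→B: 68.6 mi
B→C: 88.5 mi
C→D: 25.9 mi
D→E: 75.3 mi
The longest leg is B–C at 88.5 mi.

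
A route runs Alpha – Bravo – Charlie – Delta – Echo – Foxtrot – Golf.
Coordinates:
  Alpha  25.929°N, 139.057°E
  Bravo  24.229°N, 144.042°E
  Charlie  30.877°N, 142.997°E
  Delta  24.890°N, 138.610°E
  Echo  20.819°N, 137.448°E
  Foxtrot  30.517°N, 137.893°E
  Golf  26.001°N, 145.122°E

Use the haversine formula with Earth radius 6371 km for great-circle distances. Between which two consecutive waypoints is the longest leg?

Leg distances:
Alpha→Bravo: 536.4 km
Bravo→Charlie: 746.4 km
Charlie→Delta: 793.0 km
Delta→Echo: 468.1 km
Echo→Foxtrot: 1079.3 km
Foxtrot→Golf: 867.7 km
The longest leg is Echo–Foxtrot at 1079.3 km.

Echo–Foxtrot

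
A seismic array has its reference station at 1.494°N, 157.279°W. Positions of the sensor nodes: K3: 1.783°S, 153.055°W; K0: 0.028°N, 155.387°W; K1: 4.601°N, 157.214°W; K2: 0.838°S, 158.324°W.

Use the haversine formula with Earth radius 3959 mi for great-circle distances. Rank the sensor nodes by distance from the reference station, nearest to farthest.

Distance from the reference station at 1.494°N, 157.279°W to each:
K0 0.028°N, 155.387°W: 165.4 mi
K2 0.838°S, 158.324°W: 176.6 mi
K1 4.601°N, 157.214°W: 214.7 mi
K3 1.783°S, 153.055°W: 369.4 mi

K0, K2, K1, K3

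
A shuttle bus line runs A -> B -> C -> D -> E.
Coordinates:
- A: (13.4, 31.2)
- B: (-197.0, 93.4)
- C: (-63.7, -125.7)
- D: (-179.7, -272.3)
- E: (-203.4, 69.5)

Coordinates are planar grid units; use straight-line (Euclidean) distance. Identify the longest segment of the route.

Leg distances:
A→B: 219.4
B→C: 256.5
C→D: 186.9
D→E: 342.6
The longest leg is D–E at 342.6.

D–E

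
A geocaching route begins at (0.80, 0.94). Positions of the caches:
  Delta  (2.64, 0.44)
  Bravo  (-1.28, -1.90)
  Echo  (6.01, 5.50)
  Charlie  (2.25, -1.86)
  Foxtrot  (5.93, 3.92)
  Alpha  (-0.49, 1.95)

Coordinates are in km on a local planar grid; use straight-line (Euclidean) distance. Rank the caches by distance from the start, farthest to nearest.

Distances from the start:
Echo (6.01, 5.50): 6.9 km
Foxtrot (5.93, 3.92): 5.9 km
Bravo (-1.28, -1.90): 3.5 km
Charlie (2.25, -1.86): 3.2 km
Delta (2.64, 0.44): 1.9 km
Alpha (-0.49, 1.95): 1.6 km

Echo, Foxtrot, Bravo, Charlie, Delta, Alpha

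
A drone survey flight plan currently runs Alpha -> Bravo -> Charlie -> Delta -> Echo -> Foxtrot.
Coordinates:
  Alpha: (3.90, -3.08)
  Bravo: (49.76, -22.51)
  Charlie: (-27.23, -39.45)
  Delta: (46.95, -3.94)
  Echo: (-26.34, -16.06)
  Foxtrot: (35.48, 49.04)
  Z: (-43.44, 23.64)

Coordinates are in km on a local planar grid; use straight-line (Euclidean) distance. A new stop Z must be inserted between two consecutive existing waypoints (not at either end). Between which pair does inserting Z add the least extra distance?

Added distance for inserting Z between each consecutive pair:
Alpha–Bravo: 108.6 km
Bravo–Charlie: 90.3 km
Charlie–Delta: 77.4 km
Delta–Echo: 63.4 km
Echo–Foxtrot: 36.4 km
Smallest added distance is 36.4 km, inserting between Echo and Foxtrot.

between Echo and Foxtrot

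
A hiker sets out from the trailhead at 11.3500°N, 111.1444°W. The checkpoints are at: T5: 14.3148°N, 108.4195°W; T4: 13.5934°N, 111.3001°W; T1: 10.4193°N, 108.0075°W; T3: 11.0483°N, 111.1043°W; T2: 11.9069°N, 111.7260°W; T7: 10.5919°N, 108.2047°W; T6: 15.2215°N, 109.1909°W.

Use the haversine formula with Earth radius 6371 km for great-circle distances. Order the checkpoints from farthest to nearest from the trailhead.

Distances from the trailhead:
T6 15.2215°N, 109.1909°W: 479.6 km
T5 14.3148°N, 108.4195°W: 442.6 km
T1 10.4193°N, 108.0075°W: 357.8 km
T7 10.5919°N, 108.2047°W: 331.8 km
T4 13.5934°N, 111.3001°W: 250.0 km
T2 11.9069°N, 111.7260°W: 88.6 km
T3 11.0483°N, 111.1043°W: 33.8 km

T6, T5, T1, T7, T4, T2, T3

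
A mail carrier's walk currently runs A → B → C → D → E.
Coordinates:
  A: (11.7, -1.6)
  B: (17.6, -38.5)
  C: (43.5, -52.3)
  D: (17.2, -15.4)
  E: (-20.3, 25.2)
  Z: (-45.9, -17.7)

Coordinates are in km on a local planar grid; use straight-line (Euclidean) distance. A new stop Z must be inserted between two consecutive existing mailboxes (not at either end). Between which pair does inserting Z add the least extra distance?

Added distance for inserting Z between each consecutive pair:
A–B: 89.3 km
B–C: 133.3 km
C–D: 113.7 km
D–E: 57.8 km
Smallest added distance is 57.8 km, inserting between D and E.

between D and E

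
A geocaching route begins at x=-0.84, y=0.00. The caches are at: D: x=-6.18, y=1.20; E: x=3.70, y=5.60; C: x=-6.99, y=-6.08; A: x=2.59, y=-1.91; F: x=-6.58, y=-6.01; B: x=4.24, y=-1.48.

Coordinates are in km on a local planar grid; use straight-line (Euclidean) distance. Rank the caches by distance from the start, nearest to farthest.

Distance from the start at x=-0.84, y=0.00 to each:
A x=2.59, y=-1.91: 3.9 km
B x=4.24, y=-1.48: 5.3 km
D x=-6.18, y=1.20: 5.5 km
E x=3.70, y=5.60: 7.2 km
F x=-6.58, y=-6.01: 8.3 km
C x=-6.99, y=-6.08: 8.6 km

A, B, D, E, F, C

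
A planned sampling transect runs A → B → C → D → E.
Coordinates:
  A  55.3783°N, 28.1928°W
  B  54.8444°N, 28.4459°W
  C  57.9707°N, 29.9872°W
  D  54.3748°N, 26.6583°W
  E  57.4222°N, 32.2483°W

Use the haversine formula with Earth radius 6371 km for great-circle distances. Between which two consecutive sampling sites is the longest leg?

Leg distances:
A→B: 61.5 km
B→C: 360.3 km
C→D: 449.7 km
D→E: 485.8 km
The longest leg is D–E at 485.8 km.

D–E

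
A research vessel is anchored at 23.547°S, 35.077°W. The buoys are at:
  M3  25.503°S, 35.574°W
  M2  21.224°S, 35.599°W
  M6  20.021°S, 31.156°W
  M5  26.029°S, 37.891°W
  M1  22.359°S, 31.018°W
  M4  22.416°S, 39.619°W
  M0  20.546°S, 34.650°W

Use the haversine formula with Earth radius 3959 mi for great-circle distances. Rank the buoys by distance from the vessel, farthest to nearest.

M6, M4, M1, M5, M0, M2, M3

Computing each great-circle distance from 23.547°S, 35.077°W:
M6 20.021°S, 31.156°W: 350.2 mi
M4 22.416°S, 39.619°W: 299.3 mi
M1 22.359°S, 31.018°W: 271.0 mi
M5 26.029°S, 37.891°W: 246.1 mi
M0 20.546°S, 34.650°W: 209.2 mi
M2 21.224°S, 35.599°W: 163.9 mi
M3 25.503°S, 35.574°W: 138.7 mi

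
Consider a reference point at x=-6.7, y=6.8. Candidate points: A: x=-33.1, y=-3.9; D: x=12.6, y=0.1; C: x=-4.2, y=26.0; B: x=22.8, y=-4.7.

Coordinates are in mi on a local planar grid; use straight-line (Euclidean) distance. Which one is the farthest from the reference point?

Distances from the reference point (x=-6.7, y=6.8):
B: 31.7 mi
A: 28.5 mi
D: 20.4 mi
C: 19.4 mi
The farthest is B at 31.7 mi.

B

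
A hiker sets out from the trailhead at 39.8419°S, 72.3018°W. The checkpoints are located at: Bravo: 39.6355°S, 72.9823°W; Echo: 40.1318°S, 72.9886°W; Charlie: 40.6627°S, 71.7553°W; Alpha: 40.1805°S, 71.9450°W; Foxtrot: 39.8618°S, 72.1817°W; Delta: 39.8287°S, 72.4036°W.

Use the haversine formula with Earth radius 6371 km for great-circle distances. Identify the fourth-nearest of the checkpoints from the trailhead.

Distance to each, sorted:
Delta: 8.8 km
Foxtrot: 10.5 km
Alpha: 48.4 km
Bravo: 62.5 km
Echo: 66.8 km
Charlie: 102.4 km
The fourth-nearest is Bravo at 62.5 km.

Bravo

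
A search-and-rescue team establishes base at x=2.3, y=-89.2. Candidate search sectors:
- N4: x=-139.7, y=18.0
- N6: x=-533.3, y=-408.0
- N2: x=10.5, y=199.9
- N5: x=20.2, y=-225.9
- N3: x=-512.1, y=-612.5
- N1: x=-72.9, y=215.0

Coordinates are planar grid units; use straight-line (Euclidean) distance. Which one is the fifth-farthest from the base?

Distance to each, sorted:
N3: 733.8
N6: 623.3
N1: 313.4
N2: 289.2
N4: 177.9
N5: 137.9
The fifth-farthest is N4 at 177.9.

N4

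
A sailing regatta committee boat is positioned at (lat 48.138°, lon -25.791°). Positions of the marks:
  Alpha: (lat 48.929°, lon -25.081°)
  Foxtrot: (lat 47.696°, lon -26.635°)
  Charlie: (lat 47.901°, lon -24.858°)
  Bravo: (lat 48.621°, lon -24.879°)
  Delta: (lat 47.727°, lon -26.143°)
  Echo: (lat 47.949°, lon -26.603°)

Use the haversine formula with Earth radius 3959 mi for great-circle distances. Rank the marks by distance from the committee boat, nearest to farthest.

Distance from the committee boat at (lat 48.138°, lon -25.791°) to each:
Delta (lat 47.727°, lon -26.143°): 32.7 mi
Echo (lat 47.949°, lon -26.603°): 39.7 mi
Charlie (lat 47.901°, lon -24.858°): 46.1 mi
Foxtrot (lat 47.696°, lon -26.635°): 49.6 mi
Bravo (lat 48.621°, lon -24.879°): 53.5 mi
Alpha (lat 48.929°, lon -25.081°): 63.6 mi

Delta, Echo, Charlie, Foxtrot, Bravo, Alpha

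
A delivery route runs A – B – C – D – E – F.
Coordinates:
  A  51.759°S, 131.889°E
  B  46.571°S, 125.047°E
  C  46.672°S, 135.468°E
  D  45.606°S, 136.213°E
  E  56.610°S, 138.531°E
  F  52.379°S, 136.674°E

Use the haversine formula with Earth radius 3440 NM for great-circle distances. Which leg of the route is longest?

D–E

Leg distances:
A→B: 410.9 NM
B→C: 429.4 NM
C→D: 71.1 NM
D→E: 666.3 NM
E→F: 262.1 NM
The longest leg is D–E at 666.3 NM.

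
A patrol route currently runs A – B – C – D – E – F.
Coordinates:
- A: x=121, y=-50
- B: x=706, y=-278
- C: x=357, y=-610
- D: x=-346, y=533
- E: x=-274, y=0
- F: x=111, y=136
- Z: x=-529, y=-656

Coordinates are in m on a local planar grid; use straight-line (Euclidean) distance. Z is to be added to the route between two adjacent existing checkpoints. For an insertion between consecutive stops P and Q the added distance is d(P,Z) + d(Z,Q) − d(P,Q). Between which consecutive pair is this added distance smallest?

between C and D

Added distance for inserting Z between each consecutive pair:
A–B: 1552.4 m
B–C: 1697.1 m
C–D: 748.3 m
D–E: 1369.0 m
E–F: 1313.8 m
Smallest added distance is 748.3 m, inserting between C and D.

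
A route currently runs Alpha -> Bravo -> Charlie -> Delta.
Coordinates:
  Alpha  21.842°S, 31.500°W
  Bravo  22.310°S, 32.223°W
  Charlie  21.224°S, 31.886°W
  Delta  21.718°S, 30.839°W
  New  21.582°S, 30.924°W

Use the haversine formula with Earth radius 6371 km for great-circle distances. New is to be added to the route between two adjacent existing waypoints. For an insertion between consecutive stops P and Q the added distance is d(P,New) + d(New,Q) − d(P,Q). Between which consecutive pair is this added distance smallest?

Added distance for inserting New between each consecutive pair:
Alpha–Bravo: 131.8 km
Bravo–Charlie: 138.1 km
Charlie–Delta: 3.3 km
Smallest added distance is 3.3 km, inserting between Charlie and Delta.

between Charlie and Delta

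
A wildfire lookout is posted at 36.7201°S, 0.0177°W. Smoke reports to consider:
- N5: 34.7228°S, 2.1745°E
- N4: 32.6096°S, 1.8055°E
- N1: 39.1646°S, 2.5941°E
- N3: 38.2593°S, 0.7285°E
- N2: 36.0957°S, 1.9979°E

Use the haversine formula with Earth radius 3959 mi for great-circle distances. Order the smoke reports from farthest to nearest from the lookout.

N4, N1, N5, N2, N3

Distance from the lookout at 36.7201°S, 0.0177°W to each:
N4 32.6096°S, 1.8055°E: 302.3 mi
N1 39.1646°S, 2.5941°E: 220.9 mi
N5 34.7228°S, 2.1745°E: 184.8 mi
N2 36.0957°S, 1.9979°E: 120.1 mi
N3 38.2593°S, 0.7285°E: 114.0 mi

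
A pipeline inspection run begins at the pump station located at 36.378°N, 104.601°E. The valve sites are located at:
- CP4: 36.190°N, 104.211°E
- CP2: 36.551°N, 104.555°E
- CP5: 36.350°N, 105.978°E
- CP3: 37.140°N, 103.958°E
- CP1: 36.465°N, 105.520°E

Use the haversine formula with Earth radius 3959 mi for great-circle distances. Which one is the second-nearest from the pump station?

Distance to each, sorted:
CP2: 12.2 mi
CP4: 25.3 mi
CP1: 51.4 mi
CP3: 63.6 mi
CP5: 76.6 mi
The second-nearest is CP4 at 25.3 mi.

CP4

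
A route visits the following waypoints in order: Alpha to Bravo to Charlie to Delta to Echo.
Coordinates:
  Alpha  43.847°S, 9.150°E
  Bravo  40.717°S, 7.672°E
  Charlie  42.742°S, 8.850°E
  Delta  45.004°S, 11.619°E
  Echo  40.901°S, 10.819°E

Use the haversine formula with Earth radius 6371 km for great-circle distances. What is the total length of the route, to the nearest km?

1410 km

Leg distances:
Alpha→Bravo: 368.7 km  (cumulative 368.7 km)
Bravo→Charlie: 245.5 km  (cumulative 614.1 km)
Charlie→Delta: 335.4 km  (cumulative 949.5 km)
Delta→Echo: 460.8 km  (cumulative 1410.4 km)
Total route length ≈ 1410 km.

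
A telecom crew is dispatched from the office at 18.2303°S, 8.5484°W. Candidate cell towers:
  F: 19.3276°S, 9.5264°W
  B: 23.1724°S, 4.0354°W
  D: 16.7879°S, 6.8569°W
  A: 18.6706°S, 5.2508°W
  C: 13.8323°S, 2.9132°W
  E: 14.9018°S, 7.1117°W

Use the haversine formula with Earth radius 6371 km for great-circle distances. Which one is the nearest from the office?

F

Distances from the office (18.2303°S, 8.5484°W):
F: 159.6 km
D: 240.6 km
A: 351.3 km
E: 400.5 km
B: 722.6 km
C: 775.6 km
The nearest is F at 159.6 km.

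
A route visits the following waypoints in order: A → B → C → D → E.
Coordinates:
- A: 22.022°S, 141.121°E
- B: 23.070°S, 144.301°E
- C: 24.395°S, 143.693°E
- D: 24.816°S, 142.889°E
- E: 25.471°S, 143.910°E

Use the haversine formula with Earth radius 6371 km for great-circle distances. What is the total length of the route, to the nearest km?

726 km

Leg distances:
A→B: 346.7 km  (cumulative 346.7 km)
B→C: 159.8 km  (cumulative 506.5 km)
C→D: 93.8 km  (cumulative 600.3 km)
D→E: 126.0 km  (cumulative 726.3 km)
Total route length ≈ 726 km.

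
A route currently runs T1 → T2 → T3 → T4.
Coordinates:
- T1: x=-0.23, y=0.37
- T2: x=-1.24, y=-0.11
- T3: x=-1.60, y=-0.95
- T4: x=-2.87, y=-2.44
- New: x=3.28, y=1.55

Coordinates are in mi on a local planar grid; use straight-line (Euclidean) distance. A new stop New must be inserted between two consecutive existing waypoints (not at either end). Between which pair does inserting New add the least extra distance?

Added distance for inserting New between each consecutive pair:
T1–T2: 7.4 mi
T2–T3: 9.4 mi
T3–T4: 10.9 mi
Smallest added distance is 7.4 mi, inserting between T1 and T2.

between T1 and T2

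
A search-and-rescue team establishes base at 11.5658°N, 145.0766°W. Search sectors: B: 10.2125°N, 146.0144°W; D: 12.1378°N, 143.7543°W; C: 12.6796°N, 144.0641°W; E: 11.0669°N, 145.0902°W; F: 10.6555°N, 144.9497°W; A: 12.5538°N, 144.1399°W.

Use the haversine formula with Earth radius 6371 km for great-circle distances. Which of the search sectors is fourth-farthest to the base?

Distances from the base (11.5658°N, 145.0766°W):
B: 182.0 km
C: 165.7 km
D: 157.3 km
A: 149.8 km
F: 102.2 km
E: 55.5 km
The fourth-farthest is A at 149.8 km.

A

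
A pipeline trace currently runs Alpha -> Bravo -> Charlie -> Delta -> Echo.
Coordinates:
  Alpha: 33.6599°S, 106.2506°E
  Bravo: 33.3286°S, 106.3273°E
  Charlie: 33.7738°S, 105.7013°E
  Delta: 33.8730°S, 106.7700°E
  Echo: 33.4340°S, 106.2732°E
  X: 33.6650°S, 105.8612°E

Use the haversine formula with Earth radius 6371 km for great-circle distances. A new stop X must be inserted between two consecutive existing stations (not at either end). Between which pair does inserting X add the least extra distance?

between Bravo and Charlie

Added distance for inserting X between each consecutive pair:
Alpha–Bravo: 55.7 km
Bravo–Charlie: 0.0 km
Charlie–Delta: 6.9 km
Delta–Echo: 66.1 km
Smallest added distance is 0.0 km, inserting between Bravo and Charlie.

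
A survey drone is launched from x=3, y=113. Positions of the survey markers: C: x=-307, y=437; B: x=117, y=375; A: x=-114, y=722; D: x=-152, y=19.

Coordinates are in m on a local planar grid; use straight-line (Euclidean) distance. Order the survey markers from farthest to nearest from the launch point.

Distances from the launch point:
A x=-114, y=722: 620.1 m
C x=-307, y=437: 448.4 m
B x=117, y=375: 285.7 m
D x=-152, y=19: 181.3 m

A, C, B, D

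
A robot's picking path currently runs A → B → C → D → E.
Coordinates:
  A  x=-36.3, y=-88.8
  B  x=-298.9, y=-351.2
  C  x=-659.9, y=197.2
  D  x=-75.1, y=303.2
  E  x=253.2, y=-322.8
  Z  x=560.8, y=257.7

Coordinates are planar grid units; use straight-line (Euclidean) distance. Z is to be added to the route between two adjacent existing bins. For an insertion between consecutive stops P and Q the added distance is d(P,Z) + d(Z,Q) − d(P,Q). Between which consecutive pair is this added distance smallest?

Added distance for inserting Z between each consecutive pair:
A–B: 1372.6
B–C: 1619.1
C–D: 1265.4
D–E: 587.6
Smallest added distance is 587.6, inserting between D and E.

between D and E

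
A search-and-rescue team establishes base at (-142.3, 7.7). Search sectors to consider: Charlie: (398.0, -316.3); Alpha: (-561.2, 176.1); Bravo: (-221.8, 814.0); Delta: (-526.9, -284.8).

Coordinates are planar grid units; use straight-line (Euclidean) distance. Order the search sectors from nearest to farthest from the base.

Distances from the base:
Alpha (-561.2, 176.1): 451.5
Delta (-526.9, -284.8): 483.2
Charlie (398.0, -316.3): 630.0
Bravo (-221.8, 814.0): 810.2

Alpha, Delta, Charlie, Bravo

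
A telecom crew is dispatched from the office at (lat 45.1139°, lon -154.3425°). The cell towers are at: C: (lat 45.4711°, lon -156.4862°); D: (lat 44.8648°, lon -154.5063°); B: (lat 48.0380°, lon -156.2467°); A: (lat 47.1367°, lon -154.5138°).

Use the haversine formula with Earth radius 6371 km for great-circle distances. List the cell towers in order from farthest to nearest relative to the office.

B, A, C, D

Distances from the office:
B (lat 48.0380°, lon -156.2467°): 356.2 km
A (lat 47.1367°, lon -154.5138°): 225.3 km
C (lat 45.4711°, lon -156.4862°): 172.3 km
D (lat 44.8648°, lon -154.5063°): 30.5 km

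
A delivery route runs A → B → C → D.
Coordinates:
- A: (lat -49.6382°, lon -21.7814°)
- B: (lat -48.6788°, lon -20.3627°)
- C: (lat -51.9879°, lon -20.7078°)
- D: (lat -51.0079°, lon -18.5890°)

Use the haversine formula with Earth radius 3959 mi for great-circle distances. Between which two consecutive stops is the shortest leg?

A–B

Leg distances:
A→B: 92.2 mi
B→C: 229.2 mi
C→D: 113.5 mi
The shortest leg is A–B at 92.2 mi.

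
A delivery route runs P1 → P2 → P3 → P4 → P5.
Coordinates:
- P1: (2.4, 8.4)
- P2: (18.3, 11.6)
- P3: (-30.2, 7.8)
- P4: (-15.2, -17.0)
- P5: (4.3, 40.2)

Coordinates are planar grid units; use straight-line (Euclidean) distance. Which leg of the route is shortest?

Leg distances:
P1→P2: 16.2
P2→P3: 48.6
P3→P4: 29.0
P4→P5: 60.4
The shortest leg is P1–P2 at 16.2.

P1–P2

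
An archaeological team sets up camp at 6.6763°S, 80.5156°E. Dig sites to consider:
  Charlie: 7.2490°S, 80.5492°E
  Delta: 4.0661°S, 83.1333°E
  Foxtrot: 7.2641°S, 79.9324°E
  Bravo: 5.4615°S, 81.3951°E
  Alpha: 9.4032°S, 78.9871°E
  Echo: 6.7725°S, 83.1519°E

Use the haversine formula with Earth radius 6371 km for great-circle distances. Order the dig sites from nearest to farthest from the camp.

Distance from the camp at 6.6763°S, 80.5156°E to each:
Charlie 7.2490°S, 80.5492°E: 63.8 km
Foxtrot 7.2641°S, 79.9324°E: 91.7 km
Bravo 5.4615°S, 81.3951°E: 166.4 km
Echo 6.7725°S, 83.1519°E: 291.3 km
Alpha 9.4032°S, 78.9871°E: 346.8 km
Delta 4.0661°S, 83.1333°E: 410.1 km

Charlie, Foxtrot, Bravo, Echo, Alpha, Delta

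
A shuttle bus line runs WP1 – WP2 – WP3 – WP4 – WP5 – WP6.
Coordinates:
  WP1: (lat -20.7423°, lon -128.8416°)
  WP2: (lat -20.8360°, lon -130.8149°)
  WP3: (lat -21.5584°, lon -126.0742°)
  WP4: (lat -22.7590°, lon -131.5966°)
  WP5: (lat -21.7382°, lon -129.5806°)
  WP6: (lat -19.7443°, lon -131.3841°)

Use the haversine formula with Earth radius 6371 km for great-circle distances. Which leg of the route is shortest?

WP1–WP2

Leg distances:
WP1→WP2: 205.4 km
WP2→WP3: 498.0 km
WP3→WP4: 584.1 km
WP4→WP5: 236.5 km
WP5→WP6: 290.4 km
The shortest leg is WP1–WP2 at 205.4 km.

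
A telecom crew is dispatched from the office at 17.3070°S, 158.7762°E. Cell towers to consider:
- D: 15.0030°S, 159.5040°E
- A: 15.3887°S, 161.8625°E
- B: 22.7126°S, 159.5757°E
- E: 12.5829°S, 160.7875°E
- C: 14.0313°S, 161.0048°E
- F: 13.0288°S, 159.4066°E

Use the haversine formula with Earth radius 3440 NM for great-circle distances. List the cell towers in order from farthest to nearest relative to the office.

Distances from the office:
B 22.7126°S, 159.5757°E: 327.7 NM
E 12.5829°S, 160.7875°E: 306.7 NM
F 13.0288°S, 159.4066°E: 259.4 NM
C 14.0313°S, 161.0048°E: 235.1 NM
A 15.3887°S, 161.8625°E: 211.8 NM
D 15.0030°S, 159.5040°E: 144.6 NM

B, E, F, C, A, D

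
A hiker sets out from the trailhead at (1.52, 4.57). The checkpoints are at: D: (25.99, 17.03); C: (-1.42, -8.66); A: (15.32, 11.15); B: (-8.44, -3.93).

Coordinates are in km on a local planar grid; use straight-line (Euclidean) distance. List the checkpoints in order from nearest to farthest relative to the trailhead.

B, C, A, D

Distances from the trailhead:
B (-8.44, -3.93): 13.1 km
C (-1.42, -8.66): 13.6 km
A (15.32, 11.15): 15.3 km
D (25.99, 17.03): 27.5 km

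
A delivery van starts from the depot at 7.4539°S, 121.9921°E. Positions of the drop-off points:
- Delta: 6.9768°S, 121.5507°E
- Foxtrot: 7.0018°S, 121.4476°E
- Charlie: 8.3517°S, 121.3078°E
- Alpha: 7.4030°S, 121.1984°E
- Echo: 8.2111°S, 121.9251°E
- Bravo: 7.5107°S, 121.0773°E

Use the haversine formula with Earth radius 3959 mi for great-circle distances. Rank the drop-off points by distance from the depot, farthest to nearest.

Distance from the depot at 7.4539°S, 121.9921°E to each:
Charlie 8.3517°S, 121.3078°E: 77.7 mi
Bravo 7.5107°S, 121.0773°E: 62.8 mi
Alpha 7.4030°S, 121.1984°E: 54.5 mi
Echo 8.2111°S, 121.9251°E: 52.5 mi
Foxtrot 7.0018°S, 121.4476°E: 48.7 mi
Delta 6.9768°S, 121.5507°E: 44.7 mi

Charlie, Bravo, Alpha, Echo, Foxtrot, Delta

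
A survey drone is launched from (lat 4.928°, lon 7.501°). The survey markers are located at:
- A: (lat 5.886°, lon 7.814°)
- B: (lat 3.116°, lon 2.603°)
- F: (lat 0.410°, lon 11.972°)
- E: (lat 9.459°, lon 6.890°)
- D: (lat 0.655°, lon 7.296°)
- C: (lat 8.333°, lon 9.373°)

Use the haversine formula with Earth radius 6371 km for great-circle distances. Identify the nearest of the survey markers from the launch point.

A

Distance to each, sorted:
A: 112.0 km
C: 431.4 km
D: 475.7 km
E: 508.3 km
B: 579.4 km
F: 706.3 km
The nearest is A at 112.0 km.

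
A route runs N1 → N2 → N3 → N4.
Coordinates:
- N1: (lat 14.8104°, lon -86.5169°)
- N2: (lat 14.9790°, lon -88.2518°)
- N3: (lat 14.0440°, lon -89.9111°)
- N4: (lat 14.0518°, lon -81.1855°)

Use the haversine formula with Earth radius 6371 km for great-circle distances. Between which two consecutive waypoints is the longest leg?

Leg distances:
N1→N2: 187.4 km
N2→N3: 206.7 km
N3→N4: 941.2 km
The longest leg is N3–N4 at 941.2 km.

N3–N4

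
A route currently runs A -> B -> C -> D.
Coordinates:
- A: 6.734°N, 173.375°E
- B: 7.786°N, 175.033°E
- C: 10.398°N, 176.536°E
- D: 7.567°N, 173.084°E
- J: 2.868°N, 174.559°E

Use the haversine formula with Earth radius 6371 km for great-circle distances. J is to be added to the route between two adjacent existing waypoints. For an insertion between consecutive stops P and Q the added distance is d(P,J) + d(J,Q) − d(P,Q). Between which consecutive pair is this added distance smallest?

between A and B

Added distance for inserting J between each consecutive pair:
A–B: 781.7 km
B–C: 1080.6 km
C–D: 919.9 km
Smallest added distance is 781.7 km, inserting between A and B.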